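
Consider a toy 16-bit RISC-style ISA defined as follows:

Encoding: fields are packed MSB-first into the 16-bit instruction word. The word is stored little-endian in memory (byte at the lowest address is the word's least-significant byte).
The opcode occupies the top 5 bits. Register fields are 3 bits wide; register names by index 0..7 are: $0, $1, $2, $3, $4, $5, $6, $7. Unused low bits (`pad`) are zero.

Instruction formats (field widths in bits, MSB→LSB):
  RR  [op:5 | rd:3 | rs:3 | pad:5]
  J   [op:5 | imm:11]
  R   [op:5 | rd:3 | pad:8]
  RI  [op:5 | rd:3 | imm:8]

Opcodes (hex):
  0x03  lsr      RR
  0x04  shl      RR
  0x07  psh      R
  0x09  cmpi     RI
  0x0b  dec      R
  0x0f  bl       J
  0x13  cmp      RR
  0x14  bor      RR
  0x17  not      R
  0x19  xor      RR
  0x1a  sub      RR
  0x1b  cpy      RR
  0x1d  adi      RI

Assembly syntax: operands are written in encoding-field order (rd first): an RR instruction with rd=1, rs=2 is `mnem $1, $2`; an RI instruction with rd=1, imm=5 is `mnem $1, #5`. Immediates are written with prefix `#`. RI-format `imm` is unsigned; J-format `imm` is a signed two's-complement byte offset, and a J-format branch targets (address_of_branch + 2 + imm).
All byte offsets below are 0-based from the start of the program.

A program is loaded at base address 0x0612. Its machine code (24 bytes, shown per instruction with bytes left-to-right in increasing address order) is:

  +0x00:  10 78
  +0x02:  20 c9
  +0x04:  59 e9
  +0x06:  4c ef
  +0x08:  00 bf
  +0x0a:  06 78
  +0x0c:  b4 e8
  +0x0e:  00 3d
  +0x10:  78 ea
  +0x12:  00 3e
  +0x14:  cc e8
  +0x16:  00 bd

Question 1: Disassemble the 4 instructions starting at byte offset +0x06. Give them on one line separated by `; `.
adi $7, #76; not $7; bl #6; adi $0, #180

off 0x06: read 4c ef as little → 0xef4c
  op=0xef4c>>11=0x1d ⇒ adi (RI)
  rd: (w>>8)&0x7=0x7 → $7
  imm: (w>>0)&0xff=0x4c → #76
off 0x08: read 00 bf as little → 0xbf00
  op=0xbf00>>11=0x17 ⇒ not (R)
  rd: (w>>8)&0x7=0x7 → $7
off 0x0a: read 06 78 as little → 0x7806
  op=0x7806>>11=0xf ⇒ bl (J)
  imm: (w>>0)&0x7ff=0x6 → #6
off 0x0c: read b4 e8 as little → 0xe8b4
  op=0xe8b4>>11=0x1d ⇒ adi (RI)
  rd: (w>>8)&0x7=0x0 → $0
  imm: (w>>0)&0xff=0xb4 → #180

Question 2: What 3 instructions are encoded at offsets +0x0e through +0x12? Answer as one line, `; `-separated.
off 0x0e: read 00 3d as little → 0x3d00
  op=0x3d00>>11=0x7 ⇒ psh (R)
  [10:8] rd=5 = $5
off 0x10: read 78 ea as little → 0xea78
  op=0xea78>>11=0x1d ⇒ adi (RI)
  [10:8] rd=2 = $2
  [7:0] imm=120 = #120
off 0x12: read 00 3e as little → 0x3e00
  op=0x3e00>>11=0x7 ⇒ psh (R)
  [10:8] rd=6 = $6

psh $5; adi $2, #120; psh $6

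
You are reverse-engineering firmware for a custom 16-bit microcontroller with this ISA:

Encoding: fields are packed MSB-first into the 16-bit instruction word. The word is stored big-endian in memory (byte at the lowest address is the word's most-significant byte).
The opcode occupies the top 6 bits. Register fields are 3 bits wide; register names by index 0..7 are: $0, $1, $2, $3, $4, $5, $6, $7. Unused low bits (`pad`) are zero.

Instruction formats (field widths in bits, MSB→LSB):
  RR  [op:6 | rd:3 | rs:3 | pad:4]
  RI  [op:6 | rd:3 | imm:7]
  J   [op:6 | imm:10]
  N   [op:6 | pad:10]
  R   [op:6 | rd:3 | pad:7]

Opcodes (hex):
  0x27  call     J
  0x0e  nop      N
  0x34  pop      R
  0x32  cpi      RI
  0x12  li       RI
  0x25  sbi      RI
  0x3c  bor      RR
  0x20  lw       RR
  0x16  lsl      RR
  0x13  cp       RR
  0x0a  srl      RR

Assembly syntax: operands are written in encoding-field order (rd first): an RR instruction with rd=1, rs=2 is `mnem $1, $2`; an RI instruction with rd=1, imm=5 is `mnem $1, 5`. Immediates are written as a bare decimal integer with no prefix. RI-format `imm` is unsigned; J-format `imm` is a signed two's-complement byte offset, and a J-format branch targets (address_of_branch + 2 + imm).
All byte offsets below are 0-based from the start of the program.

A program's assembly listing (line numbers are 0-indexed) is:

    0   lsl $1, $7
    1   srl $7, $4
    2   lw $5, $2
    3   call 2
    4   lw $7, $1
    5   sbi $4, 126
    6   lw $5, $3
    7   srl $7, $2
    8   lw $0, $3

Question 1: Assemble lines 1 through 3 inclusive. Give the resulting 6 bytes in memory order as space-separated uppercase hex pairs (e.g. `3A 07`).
L1: srl op=0xa:6|rd=7:3|rs=4:3|pad=0:4 ⇒ 0x2bc0 ⇒ big 2b c0
L2: lw op=0x20:6|rd=5:3|rs=2:3|pad=0:4 ⇒ 0x82a0 ⇒ big 82 a0
L3: call op=0x27:6|imm=2:10 ⇒ 0x9c02 ⇒ big 9c 02

2B C0 82 A0 9C 02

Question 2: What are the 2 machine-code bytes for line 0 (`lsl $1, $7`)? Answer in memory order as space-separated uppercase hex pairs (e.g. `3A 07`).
0. lsl fields op=0x16:6|rd=1:3|rs=7:3|pad=0:4 → word 58f0h → 58 f0

58 F0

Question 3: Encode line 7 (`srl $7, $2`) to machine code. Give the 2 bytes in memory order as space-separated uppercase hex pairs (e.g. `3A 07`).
2B A0

7. srl fields op=0xa:6|rd=7:3|rs=2:3|pad=0:4 → word 2ba0h → 2b a0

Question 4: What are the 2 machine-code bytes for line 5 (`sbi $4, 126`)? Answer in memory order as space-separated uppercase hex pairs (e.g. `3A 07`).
5. sbi fields op=0x25:6|rd=4:3|imm=126:7 → word 967eh → 96 7e

96 7E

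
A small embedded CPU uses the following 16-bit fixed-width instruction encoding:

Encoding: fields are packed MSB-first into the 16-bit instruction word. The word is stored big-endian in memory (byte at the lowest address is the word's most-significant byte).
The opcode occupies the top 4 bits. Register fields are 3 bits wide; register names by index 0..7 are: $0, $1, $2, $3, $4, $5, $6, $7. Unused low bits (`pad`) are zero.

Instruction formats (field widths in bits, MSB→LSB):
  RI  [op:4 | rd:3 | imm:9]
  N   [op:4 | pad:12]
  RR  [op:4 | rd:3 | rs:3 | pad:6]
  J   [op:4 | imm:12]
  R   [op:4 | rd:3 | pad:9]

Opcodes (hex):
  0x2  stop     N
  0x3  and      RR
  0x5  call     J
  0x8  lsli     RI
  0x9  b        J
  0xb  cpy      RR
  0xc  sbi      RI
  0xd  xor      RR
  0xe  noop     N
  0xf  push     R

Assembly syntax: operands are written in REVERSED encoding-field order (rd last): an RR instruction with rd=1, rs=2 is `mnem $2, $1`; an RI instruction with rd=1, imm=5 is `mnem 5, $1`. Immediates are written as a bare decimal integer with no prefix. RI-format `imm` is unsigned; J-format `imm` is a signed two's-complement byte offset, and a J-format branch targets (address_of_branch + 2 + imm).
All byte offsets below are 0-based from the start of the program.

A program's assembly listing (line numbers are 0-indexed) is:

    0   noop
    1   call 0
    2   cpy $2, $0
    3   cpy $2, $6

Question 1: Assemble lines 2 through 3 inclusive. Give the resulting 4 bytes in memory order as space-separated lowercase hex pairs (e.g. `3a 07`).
line 2 (cpy): pack op=0xb:4|rd=0:3|rs=2:3|pad=0:6 = 0xb080; big→ b0 80
line 3 (cpy): pack op=0xb:4|rd=6:3|rs=2:3|pad=0:6 = 0xbc80; big→ bc 80

b0 80 bc 80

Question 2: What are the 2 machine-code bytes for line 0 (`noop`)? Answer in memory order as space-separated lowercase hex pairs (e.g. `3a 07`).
L0: noop op=0xe:4|pad=0:12 ⇒ 0xe000 ⇒ big e0 00

e0 00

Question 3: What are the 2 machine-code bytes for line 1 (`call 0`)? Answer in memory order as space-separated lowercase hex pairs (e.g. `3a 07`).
50 00

1. call fields op=0x5:4|imm=0:12 → word 5000h → 50 00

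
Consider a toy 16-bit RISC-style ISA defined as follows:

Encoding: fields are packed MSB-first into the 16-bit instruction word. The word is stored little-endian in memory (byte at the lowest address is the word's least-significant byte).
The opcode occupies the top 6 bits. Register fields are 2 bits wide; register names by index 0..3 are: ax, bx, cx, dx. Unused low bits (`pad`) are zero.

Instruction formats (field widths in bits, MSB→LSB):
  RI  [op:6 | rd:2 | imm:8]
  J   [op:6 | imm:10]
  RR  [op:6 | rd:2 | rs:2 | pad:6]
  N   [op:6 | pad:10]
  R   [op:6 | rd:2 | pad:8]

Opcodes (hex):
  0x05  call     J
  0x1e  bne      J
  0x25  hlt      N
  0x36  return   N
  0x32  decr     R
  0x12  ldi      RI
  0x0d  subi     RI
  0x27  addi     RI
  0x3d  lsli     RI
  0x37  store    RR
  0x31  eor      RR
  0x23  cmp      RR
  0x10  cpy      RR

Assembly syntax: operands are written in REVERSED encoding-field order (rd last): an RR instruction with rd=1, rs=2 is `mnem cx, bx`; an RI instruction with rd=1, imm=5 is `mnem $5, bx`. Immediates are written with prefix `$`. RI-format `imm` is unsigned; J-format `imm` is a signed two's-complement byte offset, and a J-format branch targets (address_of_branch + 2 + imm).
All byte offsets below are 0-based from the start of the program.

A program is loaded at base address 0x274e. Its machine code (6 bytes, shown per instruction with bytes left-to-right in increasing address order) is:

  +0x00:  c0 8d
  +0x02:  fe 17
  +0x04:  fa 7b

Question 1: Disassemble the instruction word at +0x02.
+0x02: fe 17 ⇒ word 0x17fe (little)
  top 6b → 0x5 → call [J]
  imm: (w>>0)&0x3ff=0x3fe (s10→-2) → $-2

call $-2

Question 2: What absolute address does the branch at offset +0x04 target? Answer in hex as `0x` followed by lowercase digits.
off 0x04: read fa 7b as little → 0x7bfa
  top 6b → 0x1e → bne [J]
  [9:0] imm=1018 (s10→-6) = $-6
  target = base 0x274e + off 0x04 + 2 + imm -6 = 0x274e

0x274e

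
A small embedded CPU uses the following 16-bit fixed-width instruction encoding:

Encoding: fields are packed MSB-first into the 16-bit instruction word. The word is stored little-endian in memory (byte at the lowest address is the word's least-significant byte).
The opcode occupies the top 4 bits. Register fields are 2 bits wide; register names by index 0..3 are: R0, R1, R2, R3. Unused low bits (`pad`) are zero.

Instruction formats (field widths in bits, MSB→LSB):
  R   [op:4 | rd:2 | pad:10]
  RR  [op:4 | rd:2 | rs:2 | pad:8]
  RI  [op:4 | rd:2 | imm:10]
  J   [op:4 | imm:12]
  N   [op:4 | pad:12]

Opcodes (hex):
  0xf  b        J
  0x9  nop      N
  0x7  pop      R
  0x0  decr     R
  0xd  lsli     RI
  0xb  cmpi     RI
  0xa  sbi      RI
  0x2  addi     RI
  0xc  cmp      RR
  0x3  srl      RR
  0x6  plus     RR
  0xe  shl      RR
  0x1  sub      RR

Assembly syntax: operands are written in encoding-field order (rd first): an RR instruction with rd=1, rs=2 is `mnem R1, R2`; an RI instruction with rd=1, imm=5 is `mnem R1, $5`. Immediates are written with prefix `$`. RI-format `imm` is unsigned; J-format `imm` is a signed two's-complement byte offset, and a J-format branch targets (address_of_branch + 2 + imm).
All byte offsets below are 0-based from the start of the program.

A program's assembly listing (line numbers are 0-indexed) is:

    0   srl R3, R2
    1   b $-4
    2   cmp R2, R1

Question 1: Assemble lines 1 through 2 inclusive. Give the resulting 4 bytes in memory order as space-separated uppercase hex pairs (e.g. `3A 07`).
line 1 (b): pack op=0xf:4|imm=-4:12 = 0xfffc; little→ fc ff
line 2 (cmp): pack op=0xc:4|rd=2:2|rs=1:2|pad=0:8 = 0xc900; little→ 00 c9

FC FF 00 C9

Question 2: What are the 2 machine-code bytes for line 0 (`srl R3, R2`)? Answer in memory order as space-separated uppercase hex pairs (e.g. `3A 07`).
0. srl fields op=0x3:4|rd=3:2|rs=2:2|pad=0:8 → word 3e00h → 00 3e

00 3E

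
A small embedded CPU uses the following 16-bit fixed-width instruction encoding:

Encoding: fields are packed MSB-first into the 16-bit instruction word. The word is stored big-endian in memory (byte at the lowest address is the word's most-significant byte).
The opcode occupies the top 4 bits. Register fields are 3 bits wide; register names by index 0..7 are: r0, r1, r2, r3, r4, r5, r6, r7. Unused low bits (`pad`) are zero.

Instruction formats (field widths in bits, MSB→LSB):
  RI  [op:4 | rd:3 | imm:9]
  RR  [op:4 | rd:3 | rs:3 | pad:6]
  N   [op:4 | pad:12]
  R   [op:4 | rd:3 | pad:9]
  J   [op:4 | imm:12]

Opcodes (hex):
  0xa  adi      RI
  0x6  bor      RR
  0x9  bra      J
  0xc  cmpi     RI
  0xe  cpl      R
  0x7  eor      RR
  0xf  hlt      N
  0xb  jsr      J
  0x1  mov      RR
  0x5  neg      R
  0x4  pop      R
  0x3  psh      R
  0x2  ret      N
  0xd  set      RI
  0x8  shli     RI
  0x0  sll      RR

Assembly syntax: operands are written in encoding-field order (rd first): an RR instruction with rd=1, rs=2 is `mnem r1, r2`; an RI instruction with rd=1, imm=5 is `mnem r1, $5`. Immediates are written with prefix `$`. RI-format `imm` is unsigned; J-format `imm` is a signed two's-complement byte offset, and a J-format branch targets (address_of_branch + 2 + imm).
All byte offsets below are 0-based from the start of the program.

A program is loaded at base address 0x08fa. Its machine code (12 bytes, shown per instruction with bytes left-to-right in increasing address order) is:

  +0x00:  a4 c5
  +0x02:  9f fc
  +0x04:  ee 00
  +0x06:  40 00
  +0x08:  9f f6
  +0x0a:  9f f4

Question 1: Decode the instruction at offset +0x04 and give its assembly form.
cpl r7

[04] ee 00 → 0xee00
  opcode bits[15:12]=0xe: cpl/R
  [11:9] rd=7 = r7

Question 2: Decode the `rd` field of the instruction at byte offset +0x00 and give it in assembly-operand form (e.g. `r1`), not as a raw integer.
@+00  big-endian(a4 c5) = 0xa4c5
  opcode bits[15:12]=0xa: adi/RI
  [11:9] rd=2 = r2
  [8:0] imm=197 = $197

r2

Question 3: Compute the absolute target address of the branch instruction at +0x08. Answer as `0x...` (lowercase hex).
off 0x08: read 9f f6 as big → 0x9ff6
  top 4b → 0x9 → bra [J]
  imm: (w>>0)&0xfff=0xff6 (s12→-10) → $-10
  target = base 0x08fa + off 0x08 + 2 + imm -10 = 0x08fa

0x08fa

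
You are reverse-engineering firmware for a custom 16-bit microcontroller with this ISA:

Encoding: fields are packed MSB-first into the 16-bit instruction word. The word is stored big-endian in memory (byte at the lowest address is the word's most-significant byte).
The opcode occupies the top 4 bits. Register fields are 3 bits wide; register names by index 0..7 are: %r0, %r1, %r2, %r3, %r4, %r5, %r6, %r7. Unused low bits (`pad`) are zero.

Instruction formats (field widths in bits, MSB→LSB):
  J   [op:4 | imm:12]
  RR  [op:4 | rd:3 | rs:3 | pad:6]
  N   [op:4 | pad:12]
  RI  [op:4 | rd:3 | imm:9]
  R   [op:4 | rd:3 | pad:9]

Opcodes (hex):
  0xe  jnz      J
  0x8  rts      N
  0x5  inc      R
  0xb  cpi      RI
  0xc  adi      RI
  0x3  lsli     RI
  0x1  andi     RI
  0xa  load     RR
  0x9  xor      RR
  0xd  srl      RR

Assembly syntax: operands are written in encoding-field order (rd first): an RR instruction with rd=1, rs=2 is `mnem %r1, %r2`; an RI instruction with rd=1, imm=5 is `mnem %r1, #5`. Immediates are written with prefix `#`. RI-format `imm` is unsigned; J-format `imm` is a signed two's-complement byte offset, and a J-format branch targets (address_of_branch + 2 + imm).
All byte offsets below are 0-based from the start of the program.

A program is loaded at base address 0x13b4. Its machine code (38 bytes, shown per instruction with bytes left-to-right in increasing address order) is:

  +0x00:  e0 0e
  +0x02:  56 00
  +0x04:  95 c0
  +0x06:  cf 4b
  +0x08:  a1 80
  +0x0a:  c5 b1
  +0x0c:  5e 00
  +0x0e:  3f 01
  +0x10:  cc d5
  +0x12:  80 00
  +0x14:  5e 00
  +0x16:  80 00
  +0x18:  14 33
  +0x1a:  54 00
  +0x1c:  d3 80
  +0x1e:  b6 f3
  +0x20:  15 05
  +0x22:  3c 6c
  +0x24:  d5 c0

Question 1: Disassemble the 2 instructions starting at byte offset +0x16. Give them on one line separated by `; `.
rts; andi %r2, #51

[16] 80 00 → 0x8000
  op=0x8000>>12=0x8 ⇒ rts (N)
[18] 14 33 → 0x1433
  op=0x1433>>12=0x1 ⇒ andi (RI)
  rd: (w>>9)&0x7=0x2 → %r2
  imm: (w>>0)&0x1ff=0x33 → #51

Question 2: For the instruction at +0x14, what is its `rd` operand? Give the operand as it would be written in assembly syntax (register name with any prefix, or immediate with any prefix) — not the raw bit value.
%r7

[14] 5e 00 → 0x5e00
  opcode bits[15:12]=0x5: inc/R
  rd: (w>>9)&0x7=0x7 → %r7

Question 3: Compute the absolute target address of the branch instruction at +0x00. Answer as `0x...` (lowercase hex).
0x13c4

@+00  big-endian(e0 0e) = 0xe00e
  opcode bits[15:12]=0xe: jnz/J
  imm@[11:0]=0xe ⇒ #14
  target = base 0x13b4 + off 0x00 + 2 + imm 14 = 0x13c4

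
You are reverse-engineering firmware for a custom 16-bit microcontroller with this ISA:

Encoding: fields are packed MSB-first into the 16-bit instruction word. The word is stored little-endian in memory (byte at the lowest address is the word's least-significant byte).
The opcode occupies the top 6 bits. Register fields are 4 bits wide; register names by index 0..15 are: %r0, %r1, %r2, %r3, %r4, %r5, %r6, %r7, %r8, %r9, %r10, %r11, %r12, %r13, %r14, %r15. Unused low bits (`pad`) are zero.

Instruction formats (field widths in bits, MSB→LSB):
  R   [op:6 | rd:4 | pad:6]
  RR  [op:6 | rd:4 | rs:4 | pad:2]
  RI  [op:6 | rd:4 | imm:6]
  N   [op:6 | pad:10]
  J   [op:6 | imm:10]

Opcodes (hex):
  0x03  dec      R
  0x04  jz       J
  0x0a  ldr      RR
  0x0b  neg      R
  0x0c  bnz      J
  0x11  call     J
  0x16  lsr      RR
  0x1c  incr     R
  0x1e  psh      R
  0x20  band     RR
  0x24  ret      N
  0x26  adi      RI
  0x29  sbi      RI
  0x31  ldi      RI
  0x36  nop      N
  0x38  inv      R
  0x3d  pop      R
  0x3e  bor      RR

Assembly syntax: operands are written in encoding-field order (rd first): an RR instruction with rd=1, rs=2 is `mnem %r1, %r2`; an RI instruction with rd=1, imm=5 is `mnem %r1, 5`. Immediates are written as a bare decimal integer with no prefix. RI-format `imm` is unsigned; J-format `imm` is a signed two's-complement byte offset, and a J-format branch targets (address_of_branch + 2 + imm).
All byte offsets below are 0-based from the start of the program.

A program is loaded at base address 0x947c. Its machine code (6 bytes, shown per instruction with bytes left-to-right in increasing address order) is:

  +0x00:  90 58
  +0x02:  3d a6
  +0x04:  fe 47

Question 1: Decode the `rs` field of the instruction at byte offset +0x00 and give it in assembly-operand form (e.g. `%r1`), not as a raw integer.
%r4

@+00  little-endian(90 58) = 0x5890
  op=0x5890>>10=0x16 ⇒ lsr (RR)
  rd: (w>>6)&0xf=0x2 → %r2
  rs: (w>>2)&0xf=0x4 → %r4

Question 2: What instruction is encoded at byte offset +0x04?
call -2

off 0x04: read fe 47 as little → 0x47fe
  top 6b → 0x11 → call [J]
  imm@[9:0]=0x3fe (s10→-2) ⇒ -2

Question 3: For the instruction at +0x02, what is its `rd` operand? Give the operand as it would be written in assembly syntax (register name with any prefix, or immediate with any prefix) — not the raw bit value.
[02] 3d a6 → 0xa63d
  top 6b → 0x29 → sbi [RI]
  rd: (w>>6)&0xf=0x8 → %r8
  imm: (w>>0)&0x3f=0x3d → 61

%r8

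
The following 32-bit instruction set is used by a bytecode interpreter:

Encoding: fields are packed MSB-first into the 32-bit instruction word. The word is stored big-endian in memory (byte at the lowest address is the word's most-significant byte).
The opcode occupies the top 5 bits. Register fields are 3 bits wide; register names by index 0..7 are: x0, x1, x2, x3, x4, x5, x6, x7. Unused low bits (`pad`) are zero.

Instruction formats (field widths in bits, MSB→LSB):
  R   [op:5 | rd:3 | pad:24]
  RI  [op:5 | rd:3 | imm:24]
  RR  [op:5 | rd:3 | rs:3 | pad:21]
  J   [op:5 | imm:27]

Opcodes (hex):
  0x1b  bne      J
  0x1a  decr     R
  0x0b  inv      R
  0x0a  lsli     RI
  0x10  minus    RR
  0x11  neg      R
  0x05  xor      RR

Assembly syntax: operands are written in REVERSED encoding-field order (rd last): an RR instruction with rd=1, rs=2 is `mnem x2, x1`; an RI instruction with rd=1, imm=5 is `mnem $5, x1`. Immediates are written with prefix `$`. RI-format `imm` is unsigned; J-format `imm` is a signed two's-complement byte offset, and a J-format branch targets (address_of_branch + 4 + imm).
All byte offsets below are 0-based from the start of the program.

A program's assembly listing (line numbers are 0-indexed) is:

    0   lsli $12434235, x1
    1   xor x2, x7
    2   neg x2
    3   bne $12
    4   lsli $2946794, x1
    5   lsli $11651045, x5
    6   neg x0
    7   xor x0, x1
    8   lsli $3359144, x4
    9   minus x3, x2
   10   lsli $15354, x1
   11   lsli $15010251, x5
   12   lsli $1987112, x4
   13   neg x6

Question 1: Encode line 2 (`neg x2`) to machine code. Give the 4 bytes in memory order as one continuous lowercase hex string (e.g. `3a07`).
L2: neg op=0x11:5|rd=2:3|pad=0:24 ⇒ 0x8a000000 ⇒ big 8a 00 00 00

8a000000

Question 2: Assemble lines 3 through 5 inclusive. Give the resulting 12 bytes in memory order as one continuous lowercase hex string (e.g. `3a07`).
L3: bne op=0x1b:5|imm=12:27 ⇒ 0xd800000c ⇒ big d8 00 00 0c
L4: lsli op=0xa:5|rd=1:3|imm=2946794:24 ⇒ 0x512cf6ea ⇒ big 51 2c f6 ea
L5: lsli op=0xa:5|rd=5:3|imm=11651045:24 ⇒ 0x55b1c7e5 ⇒ big 55 b1 c7 e5

d800000c512cf6ea55b1c7e5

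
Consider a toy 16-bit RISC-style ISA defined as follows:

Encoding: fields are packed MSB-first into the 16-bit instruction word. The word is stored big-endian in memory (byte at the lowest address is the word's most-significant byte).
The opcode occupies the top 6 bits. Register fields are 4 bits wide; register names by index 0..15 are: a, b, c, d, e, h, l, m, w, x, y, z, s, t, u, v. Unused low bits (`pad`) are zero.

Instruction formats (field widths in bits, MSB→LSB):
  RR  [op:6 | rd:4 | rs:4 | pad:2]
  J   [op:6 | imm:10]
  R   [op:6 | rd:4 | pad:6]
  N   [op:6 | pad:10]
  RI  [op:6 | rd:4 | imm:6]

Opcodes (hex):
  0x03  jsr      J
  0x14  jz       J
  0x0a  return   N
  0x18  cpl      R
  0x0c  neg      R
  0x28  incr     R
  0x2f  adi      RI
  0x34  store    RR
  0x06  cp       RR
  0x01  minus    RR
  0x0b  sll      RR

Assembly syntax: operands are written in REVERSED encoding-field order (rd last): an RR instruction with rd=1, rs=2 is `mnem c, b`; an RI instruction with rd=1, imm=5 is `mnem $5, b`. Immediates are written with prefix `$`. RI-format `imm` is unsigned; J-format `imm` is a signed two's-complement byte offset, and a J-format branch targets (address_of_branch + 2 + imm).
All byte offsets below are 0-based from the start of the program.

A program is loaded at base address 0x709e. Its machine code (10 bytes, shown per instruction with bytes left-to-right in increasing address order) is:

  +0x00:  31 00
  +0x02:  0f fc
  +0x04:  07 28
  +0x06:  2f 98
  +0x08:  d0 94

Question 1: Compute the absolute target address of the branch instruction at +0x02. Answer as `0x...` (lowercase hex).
0x709e

[02] 0f fc → 0x0ffc
  top 6b → 0x3 → jsr [J]
  imm: (w>>0)&0x3ff=0x3fc (s10→-4) → $-4
  target = base 0x709e + off 0x02 + 2 + imm -4 = 0x709e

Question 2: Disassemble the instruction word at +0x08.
off 0x08: read d0 94 as big → 0xd094
  top 6b → 0x34 → store [RR]
  rd@[9:6]=0x2 ⇒ c
  rs@[5:2]=0x5 ⇒ h

store h, c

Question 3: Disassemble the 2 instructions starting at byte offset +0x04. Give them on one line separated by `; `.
minus y, s; sll l, u

+0x04: 07 28 ⇒ word 0x0728 (big)
  op=0x0728>>10=0x1 ⇒ minus (RR)
  [9:6] rd=12 = s
  [5:2] rs=10 = y
+0x06: 2f 98 ⇒ word 0x2f98 (big)
  op=0x2f98>>10=0xb ⇒ sll (RR)
  [9:6] rd=14 = u
  [5:2] rs=6 = l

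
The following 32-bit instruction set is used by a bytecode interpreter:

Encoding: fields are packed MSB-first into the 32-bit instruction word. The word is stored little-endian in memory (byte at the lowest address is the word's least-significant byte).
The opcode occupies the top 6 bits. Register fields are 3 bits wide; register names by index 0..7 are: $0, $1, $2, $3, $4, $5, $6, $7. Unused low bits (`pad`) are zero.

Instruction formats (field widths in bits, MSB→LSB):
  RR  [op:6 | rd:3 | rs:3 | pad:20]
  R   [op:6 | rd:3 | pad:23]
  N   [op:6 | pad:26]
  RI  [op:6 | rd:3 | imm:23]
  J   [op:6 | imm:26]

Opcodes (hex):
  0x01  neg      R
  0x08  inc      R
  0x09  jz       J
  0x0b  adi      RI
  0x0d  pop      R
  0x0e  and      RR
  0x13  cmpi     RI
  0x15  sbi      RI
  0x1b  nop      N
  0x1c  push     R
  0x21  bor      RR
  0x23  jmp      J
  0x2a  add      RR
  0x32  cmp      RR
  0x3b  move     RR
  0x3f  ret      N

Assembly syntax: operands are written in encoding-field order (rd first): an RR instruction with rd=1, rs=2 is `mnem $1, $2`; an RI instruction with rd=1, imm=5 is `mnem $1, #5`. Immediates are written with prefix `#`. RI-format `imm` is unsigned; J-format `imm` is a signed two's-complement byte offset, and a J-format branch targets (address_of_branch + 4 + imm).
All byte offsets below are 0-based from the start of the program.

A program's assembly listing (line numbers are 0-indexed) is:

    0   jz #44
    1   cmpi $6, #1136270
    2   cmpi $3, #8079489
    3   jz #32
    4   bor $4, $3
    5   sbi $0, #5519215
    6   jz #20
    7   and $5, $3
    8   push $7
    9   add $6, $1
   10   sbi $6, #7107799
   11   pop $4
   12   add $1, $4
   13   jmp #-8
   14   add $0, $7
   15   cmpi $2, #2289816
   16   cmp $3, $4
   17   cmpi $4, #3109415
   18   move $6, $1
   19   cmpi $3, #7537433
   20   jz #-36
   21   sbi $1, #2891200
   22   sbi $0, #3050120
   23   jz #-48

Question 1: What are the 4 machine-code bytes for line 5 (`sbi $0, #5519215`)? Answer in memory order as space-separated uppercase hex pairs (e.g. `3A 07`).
6F 37 54 54

5. sbi fields op=0x15:6|rd=0:3|imm=5519215:23 → word 5454376fh → 6f 37 54 54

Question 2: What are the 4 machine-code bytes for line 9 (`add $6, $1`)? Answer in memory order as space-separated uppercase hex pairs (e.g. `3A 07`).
00 00 10 AB

L9: add op=0x2a:6|rd=6:3|rs=1:3|pad=0:20 ⇒ 0xab100000 ⇒ little 00 00 10 ab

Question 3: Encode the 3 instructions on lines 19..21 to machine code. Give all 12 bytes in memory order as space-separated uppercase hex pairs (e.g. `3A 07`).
19. cmpi fields op=0x13:6|rd=3:3|imm=7537433:23 → word 4df30319h → 19 03 f3 4d
20. jz fields op=0x9:6|imm=-36:26 → word 27ffffdch → dc ff ff 27
21. sbi fields op=0x15:6|rd=1:3|imm=2891200:23 → word 54ac1dc0h → c0 1d ac 54

19 03 F3 4D DC FF FF 27 C0 1D AC 54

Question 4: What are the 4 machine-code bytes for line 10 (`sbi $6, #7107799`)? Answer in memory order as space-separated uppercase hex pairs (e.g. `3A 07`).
D7 74 6C 57

L10: sbi op=0x15:6|rd=6:3|imm=7107799:23 ⇒ 0x576c74d7 ⇒ little d7 74 6c 57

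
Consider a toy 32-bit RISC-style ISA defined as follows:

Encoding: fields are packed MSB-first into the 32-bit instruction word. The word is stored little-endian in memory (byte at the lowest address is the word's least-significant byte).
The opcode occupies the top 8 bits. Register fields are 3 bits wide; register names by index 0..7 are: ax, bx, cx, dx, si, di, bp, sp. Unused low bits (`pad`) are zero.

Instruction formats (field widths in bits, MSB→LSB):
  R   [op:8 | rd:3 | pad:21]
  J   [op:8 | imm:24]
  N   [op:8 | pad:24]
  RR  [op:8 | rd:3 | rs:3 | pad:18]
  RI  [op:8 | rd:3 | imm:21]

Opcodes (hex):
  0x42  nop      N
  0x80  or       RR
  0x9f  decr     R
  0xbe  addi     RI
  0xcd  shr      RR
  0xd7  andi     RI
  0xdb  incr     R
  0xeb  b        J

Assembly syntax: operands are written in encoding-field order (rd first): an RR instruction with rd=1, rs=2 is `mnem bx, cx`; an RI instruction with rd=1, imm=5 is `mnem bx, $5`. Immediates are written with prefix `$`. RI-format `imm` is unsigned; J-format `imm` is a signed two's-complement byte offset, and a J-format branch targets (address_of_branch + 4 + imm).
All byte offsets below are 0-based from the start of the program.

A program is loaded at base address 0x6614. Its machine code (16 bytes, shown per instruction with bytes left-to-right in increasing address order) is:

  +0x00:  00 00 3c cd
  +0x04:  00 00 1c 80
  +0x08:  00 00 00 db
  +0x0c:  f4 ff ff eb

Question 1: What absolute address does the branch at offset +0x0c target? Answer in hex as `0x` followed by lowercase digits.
@+0c  little-endian(f4 ff ff eb) = 0xebfffff4
  opcode bits[31:24]=0xeb: b/J
  [23:0] imm=16777204 (s24→-12) = $-12
  target = base 0x6614 + off 0x0c + 4 + imm -12 = 0x6618

0x6618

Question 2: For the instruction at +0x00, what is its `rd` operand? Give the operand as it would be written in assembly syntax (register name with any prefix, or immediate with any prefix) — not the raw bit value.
bx

+0x00: 00 00 3c cd ⇒ word 0xcd3c0000 (little)
  opcode bits[31:24]=0xcd: shr/RR
  rd@[23:21]=0x1 ⇒ bx
  rs@[20:18]=0x7 ⇒ sp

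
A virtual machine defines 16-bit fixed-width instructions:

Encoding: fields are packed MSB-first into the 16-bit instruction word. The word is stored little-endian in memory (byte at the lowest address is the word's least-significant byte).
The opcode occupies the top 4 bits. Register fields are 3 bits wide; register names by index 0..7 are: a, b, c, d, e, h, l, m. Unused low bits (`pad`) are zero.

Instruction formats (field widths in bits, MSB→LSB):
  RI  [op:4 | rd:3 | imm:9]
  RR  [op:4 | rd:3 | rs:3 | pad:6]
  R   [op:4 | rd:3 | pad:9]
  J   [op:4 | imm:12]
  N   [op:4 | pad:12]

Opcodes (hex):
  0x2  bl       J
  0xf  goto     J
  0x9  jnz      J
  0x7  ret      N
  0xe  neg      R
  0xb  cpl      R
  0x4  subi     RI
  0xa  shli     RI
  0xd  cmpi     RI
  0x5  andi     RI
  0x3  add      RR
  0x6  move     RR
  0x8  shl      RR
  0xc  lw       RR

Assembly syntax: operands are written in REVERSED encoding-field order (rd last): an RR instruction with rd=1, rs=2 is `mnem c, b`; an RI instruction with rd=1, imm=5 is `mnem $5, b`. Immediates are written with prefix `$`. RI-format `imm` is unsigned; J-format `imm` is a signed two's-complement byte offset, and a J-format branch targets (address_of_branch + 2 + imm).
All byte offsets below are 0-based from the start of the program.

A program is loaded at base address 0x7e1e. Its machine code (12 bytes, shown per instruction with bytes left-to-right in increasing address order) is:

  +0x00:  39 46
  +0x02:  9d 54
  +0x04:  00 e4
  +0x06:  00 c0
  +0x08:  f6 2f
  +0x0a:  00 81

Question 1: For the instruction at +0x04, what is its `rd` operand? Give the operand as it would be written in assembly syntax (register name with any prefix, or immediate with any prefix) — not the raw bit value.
@+04  little-endian(00 e4) = 0xe400
  op=0xe400>>12=0xe ⇒ neg (R)
  rd@[11:9]=0x2 ⇒ c

c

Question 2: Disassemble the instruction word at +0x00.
subi $57, d

off 0x00: read 39 46 as little → 0x4639
  opcode bits[15:12]=0x4: subi/RI
  rd@[11:9]=0x3 ⇒ d
  imm@[8:0]=0x39 ⇒ $57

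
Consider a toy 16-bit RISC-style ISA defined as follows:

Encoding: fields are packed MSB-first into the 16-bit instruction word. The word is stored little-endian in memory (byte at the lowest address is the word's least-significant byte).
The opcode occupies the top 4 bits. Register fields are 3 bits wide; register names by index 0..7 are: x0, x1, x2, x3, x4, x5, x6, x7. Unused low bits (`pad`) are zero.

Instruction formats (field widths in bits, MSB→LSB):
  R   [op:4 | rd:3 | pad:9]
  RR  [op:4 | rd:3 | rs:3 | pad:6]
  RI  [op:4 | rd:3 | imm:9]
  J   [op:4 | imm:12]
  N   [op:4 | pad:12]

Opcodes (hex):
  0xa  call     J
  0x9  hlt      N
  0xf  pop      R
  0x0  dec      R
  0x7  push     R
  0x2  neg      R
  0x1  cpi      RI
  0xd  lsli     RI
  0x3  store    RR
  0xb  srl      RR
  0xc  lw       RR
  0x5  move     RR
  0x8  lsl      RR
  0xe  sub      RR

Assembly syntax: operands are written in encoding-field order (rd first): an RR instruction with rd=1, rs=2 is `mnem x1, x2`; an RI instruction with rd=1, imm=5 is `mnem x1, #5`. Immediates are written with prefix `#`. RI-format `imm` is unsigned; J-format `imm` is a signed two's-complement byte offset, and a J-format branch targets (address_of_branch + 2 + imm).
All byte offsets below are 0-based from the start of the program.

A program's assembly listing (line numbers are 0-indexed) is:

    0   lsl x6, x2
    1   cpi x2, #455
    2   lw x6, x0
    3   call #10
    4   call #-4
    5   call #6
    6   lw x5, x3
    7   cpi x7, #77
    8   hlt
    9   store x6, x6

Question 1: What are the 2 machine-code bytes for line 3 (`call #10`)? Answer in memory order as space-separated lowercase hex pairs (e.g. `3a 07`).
L3: call op=0xa:4|imm=10:12 ⇒ 0xa00a ⇒ little 0a a0

0a a0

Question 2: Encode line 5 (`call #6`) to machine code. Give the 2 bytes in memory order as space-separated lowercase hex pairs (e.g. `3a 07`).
06 a0

line 5 (call): pack op=0xa:4|imm=6:12 = 0xa006; little→ 06 a0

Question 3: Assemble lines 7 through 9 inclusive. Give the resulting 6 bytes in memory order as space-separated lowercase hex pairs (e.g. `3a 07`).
4d 1e 00 90 80 3d

line 7 (cpi): pack op=0x1:4|rd=7:3|imm=77:9 = 0x1e4d; little→ 4d 1e
line 8 (hlt): pack op=0x9:4|pad=0:12 = 0x9000; little→ 00 90
line 9 (store): pack op=0x3:4|rd=6:3|rs=6:3|pad=0:6 = 0x3d80; little→ 80 3d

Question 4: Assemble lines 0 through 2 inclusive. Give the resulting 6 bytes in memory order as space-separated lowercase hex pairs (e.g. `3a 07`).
0. lsl fields op=0x8:4|rd=6:3|rs=2:3|pad=0:6 → word 8c80h → 80 8c
1. cpi fields op=0x1:4|rd=2:3|imm=455:9 → word 15c7h → c7 15
2. lw fields op=0xc:4|rd=6:3|rs=0:3|pad=0:6 → word cc00h → 00 cc

80 8c c7 15 00 cc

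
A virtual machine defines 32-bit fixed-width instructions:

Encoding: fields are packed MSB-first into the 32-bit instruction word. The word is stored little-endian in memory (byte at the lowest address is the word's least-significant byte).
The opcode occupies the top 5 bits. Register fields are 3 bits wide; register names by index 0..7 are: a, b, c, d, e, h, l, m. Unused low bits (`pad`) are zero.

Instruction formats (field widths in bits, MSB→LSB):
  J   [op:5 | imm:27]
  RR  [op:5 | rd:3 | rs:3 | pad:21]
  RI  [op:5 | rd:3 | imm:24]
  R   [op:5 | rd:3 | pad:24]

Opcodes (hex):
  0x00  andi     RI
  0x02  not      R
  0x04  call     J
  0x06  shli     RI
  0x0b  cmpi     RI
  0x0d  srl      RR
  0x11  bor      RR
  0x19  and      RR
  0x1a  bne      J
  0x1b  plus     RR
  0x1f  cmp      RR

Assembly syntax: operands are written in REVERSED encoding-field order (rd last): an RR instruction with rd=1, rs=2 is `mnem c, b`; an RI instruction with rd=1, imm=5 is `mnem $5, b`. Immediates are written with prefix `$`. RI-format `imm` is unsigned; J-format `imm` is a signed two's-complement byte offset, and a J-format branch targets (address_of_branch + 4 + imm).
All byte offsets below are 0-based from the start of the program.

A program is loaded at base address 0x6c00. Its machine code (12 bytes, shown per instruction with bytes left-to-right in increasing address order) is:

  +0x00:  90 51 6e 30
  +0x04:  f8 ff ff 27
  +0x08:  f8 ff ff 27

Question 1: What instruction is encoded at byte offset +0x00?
off 0x00: read 90 51 6e 30 as little → 0x306e5190
  op=0x306e5190>>27=0x6 ⇒ shli (RI)
  rd: (w>>24)&0x7=0x0 → a
  imm: (w>>0)&0xffffff=0x6e5190 → $7229840

shli $7229840, a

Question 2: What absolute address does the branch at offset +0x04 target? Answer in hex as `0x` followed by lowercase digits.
0x6c00

@+04  little-endian(f8 ff ff 27) = 0x27fffff8
  top 5b → 0x4 → call [J]
  imm: (w>>0)&0x7ffffff=0x7fffff8 (s27→-8) → $-8
  target = base 0x6c00 + off 0x04 + 4 + imm -8 = 0x6c00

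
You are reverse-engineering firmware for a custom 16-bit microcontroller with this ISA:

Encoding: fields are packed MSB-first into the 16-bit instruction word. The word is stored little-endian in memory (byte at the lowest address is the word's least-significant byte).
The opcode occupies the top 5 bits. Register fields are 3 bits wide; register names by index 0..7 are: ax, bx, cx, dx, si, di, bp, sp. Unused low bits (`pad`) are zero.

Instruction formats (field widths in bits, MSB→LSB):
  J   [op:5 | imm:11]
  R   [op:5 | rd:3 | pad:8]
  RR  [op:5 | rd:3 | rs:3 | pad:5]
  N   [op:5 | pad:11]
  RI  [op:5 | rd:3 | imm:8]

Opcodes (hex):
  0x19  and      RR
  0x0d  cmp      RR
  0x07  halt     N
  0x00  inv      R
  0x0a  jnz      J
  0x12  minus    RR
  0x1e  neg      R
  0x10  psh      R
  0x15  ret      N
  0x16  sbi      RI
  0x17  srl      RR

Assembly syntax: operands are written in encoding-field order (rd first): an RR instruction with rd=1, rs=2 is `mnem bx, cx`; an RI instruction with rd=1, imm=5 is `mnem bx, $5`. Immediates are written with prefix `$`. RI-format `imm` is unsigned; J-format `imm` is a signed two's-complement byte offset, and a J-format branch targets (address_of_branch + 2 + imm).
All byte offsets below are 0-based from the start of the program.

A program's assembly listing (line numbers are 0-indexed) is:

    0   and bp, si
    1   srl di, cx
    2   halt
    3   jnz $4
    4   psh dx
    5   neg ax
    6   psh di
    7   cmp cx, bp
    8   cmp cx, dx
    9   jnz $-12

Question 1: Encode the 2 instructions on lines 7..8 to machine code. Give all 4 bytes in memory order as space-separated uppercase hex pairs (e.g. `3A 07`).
L7: cmp op=0xd:5|rd=2:3|rs=6:3|pad=0:5 ⇒ 0x6ac0 ⇒ little c0 6a
L8: cmp op=0xd:5|rd=2:3|rs=3:3|pad=0:5 ⇒ 0x6a60 ⇒ little 60 6a

C0 6A 60 6A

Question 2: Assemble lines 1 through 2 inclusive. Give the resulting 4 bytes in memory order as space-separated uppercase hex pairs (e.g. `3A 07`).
40 BD 00 38

L1: srl op=0x17:5|rd=5:3|rs=2:3|pad=0:5 ⇒ 0xbd40 ⇒ little 40 bd
L2: halt op=0x7:5|pad=0:11 ⇒ 0x3800 ⇒ little 00 38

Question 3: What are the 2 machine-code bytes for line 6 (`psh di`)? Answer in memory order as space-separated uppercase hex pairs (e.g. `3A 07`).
6. psh fields op=0x10:5|rd=5:3|pad=0:8 → word 8500h → 00 85

00 85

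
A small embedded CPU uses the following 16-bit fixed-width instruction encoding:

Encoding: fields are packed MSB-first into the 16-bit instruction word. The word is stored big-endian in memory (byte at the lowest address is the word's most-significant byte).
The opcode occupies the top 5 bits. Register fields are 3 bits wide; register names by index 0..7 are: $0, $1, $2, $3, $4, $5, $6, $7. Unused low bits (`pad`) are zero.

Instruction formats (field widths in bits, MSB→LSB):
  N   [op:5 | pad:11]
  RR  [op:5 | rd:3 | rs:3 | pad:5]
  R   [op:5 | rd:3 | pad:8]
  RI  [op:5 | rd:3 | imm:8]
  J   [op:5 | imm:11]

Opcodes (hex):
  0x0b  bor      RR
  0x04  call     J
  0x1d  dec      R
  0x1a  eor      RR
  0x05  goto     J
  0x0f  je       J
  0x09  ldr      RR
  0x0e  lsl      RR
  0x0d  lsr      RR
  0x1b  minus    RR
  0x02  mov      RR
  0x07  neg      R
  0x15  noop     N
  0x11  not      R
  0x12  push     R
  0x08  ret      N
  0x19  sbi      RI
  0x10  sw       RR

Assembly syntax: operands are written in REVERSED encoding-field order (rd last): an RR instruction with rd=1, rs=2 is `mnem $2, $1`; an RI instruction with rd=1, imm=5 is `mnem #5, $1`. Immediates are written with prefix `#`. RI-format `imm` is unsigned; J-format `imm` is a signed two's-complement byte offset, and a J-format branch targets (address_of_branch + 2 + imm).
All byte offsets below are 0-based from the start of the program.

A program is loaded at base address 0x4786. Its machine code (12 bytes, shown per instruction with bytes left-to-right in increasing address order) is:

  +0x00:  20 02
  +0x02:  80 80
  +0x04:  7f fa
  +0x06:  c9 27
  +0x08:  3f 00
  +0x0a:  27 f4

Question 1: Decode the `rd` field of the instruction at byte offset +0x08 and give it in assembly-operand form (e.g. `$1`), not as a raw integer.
[08] 3f 00 → 0x3f00
  opcode bits[15:11]=0x7: neg/R
  rd@[10:8]=0x7 ⇒ $7

$7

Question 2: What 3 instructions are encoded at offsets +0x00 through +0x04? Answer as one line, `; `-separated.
@+00  big-endian(20 02) = 0x2002
  opcode bits[15:11]=0x4: call/J
  imm: (w>>0)&0x7ff=0x2 → #2
@+02  big-endian(80 80) = 0x8080
  opcode bits[15:11]=0x10: sw/RR
  rd: (w>>8)&0x7=0x0 → $0
  rs: (w>>5)&0x7=0x4 → $4
@+04  big-endian(7f fa) = 0x7ffa
  opcode bits[15:11]=0xf: je/J
  imm: (w>>0)&0x7ff=0x7fa (s11→-6) → #-6

call #2; sw $4, $0; je #-6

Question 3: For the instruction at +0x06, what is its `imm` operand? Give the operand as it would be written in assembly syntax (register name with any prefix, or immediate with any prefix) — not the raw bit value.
#39

+0x06: c9 27 ⇒ word 0xc927 (big)
  op=0xc927>>11=0x19 ⇒ sbi (RI)
  rd@[10:8]=0x1 ⇒ $1
  imm@[7:0]=0x27 ⇒ #39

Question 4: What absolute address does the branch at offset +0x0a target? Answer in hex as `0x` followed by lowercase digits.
0x4786

[0a] 27 f4 → 0x27f4
  opcode bits[15:11]=0x4: call/J
  imm: (w>>0)&0x7ff=0x7f4 (s11→-12) → #-12
  target = base 0x4786 + off 0x0a + 2 + imm -12 = 0x4786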